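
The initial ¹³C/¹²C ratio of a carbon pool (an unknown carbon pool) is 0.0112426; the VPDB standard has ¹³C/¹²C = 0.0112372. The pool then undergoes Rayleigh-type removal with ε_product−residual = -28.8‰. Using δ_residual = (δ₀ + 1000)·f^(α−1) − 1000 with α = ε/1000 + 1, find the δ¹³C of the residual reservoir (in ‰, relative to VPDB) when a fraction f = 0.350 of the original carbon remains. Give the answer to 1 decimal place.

31.2‰

δ₀ = (0.0112426/0.0112372 − 1)×1000 = (1.000481 − 1)×1000 = 0.481‰
α − 1 = ε/1000 = -0.0288
f^(α−1) = 0.350^(-0.0288) = 1.030697
δ_res = (0.481 + 1000) × 1.030697 − 1000 = 1031.192 − 1000 = 31.19‰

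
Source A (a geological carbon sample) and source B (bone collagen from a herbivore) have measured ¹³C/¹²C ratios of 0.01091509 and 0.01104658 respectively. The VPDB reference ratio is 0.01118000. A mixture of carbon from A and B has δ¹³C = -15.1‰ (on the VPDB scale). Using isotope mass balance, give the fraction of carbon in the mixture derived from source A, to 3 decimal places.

0.269

δ_A = (0.01091509/0.01118000 − 1)×1000 = (0.976305 − 1)×1000 = -23.695‰
δ_B = (0.01104658/0.01118000 − 1)×1000 = (0.988066 − 1)×1000 = -11.934‰
f_A = (δ_mix − δ_B)/(δ_A − δ_B) = (-15.1 − (-11.934))/(-23.695 − (-11.934))
f_A = -3.166 / -11.761 = 0.2692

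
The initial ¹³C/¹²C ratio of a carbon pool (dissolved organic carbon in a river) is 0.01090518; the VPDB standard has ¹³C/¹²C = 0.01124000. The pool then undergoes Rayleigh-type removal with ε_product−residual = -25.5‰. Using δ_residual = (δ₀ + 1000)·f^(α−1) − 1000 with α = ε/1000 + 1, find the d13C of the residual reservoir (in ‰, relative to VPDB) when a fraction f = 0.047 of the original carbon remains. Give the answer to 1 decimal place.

48.9‰

δ₀ = (0.01090518/0.01124000 − 1)×1000 = (0.970212 − 1)×1000 = -29.788‰
α − 1 = ε/1000 = -0.0255
f^(α−1) = 0.047^(-0.0255) = 1.081089
δ_res = (-29.788 + 1000) × 1.081089 − 1000 = 1048.885 − 1000 = 48.89‰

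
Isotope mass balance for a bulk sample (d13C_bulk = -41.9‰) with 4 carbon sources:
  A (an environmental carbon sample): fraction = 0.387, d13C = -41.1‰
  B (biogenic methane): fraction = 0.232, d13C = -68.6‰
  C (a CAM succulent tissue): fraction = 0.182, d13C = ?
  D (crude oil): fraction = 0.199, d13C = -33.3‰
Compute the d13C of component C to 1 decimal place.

Isotope mass balance: δ_bulk = Σ fᵢ·δᵢ.
-41.9 = 0.387×(-41.1) + 0.232×(-68.6) + 0.182×δ_C + 0.199×(-33.3)
0.182·δ_C = -41.9 − (-38.448) = -3.452
δ_C = -3.452 / 0.182 = -18.97‰

-19.0‰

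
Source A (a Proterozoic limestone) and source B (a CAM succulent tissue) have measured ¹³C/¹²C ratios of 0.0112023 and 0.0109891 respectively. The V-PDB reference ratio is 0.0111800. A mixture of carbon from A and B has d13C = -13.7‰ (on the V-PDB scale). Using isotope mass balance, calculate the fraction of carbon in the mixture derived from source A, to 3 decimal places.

0.177

δ_A = (0.0112023/0.0111800 − 1)×1000 = (1.001995 − 1)×1000 = 1.995‰
δ_B = (0.0109891/0.0111800 − 1)×1000 = (0.982925 − 1)×1000 = -17.075‰
f_A = (δ_mix − δ_B)/(δ_A − δ_B) = (-13.7 − (-17.075))/(1.995 − (-17.075))
f_A = 3.375 / 19.070 = 0.1770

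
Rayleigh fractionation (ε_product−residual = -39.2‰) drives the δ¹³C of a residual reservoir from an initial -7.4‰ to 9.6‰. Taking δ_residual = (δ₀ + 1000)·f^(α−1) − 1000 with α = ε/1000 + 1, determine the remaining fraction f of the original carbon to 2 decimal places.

α − 1 = ε/1000 = -0.0392
(δ_res + 1000)/(δ₀ + 1000) = (9.6 + 1000)/(-7.4 + 1000) = 1009.6/992.6 = 1.017127
f = 1.017127^(1/-0.0392) = exp(ln(1.017127)/-0.0392) = exp(0.01698/-0.0392)
f = exp(-0.4332) = 0.6484

0.65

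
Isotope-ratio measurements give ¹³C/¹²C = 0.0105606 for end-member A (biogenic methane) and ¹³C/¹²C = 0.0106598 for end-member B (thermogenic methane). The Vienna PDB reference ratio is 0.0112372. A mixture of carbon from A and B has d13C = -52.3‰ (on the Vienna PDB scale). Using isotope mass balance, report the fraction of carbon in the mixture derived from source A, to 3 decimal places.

δ_A = (0.0105606/0.0112372 − 1)×1000 = (0.939789 − 1)×1000 = -60.211‰
δ_B = (0.0106598/0.0112372 − 1)×1000 = (0.948617 − 1)×1000 = -51.383‰
f_A = (δ_mix − δ_B)/(δ_A − δ_B) = (-52.3 − (-51.383))/(-60.211 − (-51.383))
f_A = -0.917 / -8.828 = 0.1039

0.104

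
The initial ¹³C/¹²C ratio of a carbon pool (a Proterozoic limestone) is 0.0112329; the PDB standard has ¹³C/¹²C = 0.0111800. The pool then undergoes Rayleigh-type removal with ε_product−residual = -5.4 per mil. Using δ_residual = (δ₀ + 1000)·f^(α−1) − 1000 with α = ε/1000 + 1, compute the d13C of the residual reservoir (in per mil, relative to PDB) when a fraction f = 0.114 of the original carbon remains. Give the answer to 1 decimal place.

δ₀ = (0.0112329/0.0111800 − 1)×1000 = (1.004732 − 1)×1000 = 4.732 per mil
α − 1 = ε/1000 = -0.0054
f^(α−1) = 0.114^(-0.0054) = 1.011795
δ_res = (4.732 + 1000) × 1.011795 − 1000 = 1016.583 − 1000 = 16.58 per mil

16.6 per mil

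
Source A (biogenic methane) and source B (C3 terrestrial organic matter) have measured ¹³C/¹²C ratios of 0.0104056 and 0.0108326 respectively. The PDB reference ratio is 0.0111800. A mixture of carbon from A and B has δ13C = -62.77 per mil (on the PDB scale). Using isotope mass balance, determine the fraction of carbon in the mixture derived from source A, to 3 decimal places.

0.830

δ_A = (0.0104056/0.0111800 − 1)×1000 = (0.930733 − 1)×1000 = -69.267 per mil
δ_B = (0.0108326/0.0111800 − 1)×1000 = (0.968927 − 1)×1000 = -31.073 per mil
f_A = (δ_mix − δ_B)/(δ_A − δ_B) = (-62.77 − (-31.073))/(-69.267 − (-31.073))
f_A = -31.697 / -38.193 = 0.8299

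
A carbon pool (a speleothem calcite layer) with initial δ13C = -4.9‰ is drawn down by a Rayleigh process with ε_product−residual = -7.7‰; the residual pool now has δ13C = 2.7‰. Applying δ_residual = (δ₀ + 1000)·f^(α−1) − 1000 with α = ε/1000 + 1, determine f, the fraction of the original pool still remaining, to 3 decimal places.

0.372

α − 1 = ε/1000 = -0.0077
(δ_res + 1000)/(δ₀ + 1000) = (2.7 + 1000)/(-4.9 + 1000) = 1002.7/995.1 = 1.007637
f = 1.007637^(1/-0.0077) = exp(ln(1.007637)/-0.0077) = exp(0.00761/-0.0077)
f = exp(-0.9881) = 0.3723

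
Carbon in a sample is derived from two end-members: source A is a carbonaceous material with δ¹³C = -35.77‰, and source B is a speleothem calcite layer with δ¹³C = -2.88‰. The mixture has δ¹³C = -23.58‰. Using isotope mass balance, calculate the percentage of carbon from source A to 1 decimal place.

62.9%

δ_mix = f_A·δ_A + (1 − f_A)·δ_B  ⇒  f_A = (δ_mix − δ_B)/(δ_A − δ_B)
f_A = (-23.58 − (-2.88)) / (-35.77 − (-2.88))
f_A = -20.70 / -32.89 = 0.6294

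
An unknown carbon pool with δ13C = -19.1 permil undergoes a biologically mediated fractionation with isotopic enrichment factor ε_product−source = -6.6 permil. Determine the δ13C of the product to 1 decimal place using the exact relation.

-25.6 permil

To first order, δ_product ≈ δ_source + ε = -25.7 permil.
Exactly, δ_product = (δ_source + 1000)·(ε/1000 + 1) − 1000.
δ_product = (-19.1 + 1000) × (-6.6/1000 + 1) − 1000
δ_product = -25.57 permil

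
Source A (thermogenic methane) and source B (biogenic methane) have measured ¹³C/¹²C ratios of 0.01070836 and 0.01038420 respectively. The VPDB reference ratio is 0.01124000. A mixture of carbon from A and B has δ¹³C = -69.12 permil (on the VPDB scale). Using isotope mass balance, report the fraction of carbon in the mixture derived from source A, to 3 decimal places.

δ_A = (0.01070836/0.01124000 − 1)×1000 = (0.952701 − 1)×1000 = -47.299 permil
δ_B = (0.01038420/0.01124000 − 1)×1000 = (0.923861 − 1)×1000 = -76.139 permil
f_A = (δ_mix − δ_B)/(δ_A − δ_B) = (-69.12 − (-76.139))/(-47.299 − (-76.139))
f_A = 7.019 / 28.840 = 0.2434

0.243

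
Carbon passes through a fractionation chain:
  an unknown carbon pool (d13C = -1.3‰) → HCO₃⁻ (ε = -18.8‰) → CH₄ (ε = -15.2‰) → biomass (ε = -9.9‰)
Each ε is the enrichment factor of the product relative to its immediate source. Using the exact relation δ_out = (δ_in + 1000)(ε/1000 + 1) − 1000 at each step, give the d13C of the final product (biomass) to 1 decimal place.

step 1: δ = (-1.30 + 1000)·(-18.8/1000 + 1) − 1000 = -20.08‰
step 2: δ = (-20.08 + 1000)·(-15.2/1000 + 1) − 1000 = -34.97‰
step 3: δ = (-34.97 + 1000)·(-9.9/1000 + 1) − 1000 = -44.52‰

-44.5‰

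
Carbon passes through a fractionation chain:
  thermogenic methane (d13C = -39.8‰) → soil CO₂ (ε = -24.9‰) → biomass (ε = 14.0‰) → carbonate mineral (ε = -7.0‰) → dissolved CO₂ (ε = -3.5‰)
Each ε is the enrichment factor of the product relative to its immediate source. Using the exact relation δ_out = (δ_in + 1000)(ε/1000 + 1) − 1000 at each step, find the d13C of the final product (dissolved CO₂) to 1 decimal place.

step 1: δ = (-39.80 + 1000)·(-24.9/1000 + 1) − 1000 = -63.71‰
step 2: δ = (-63.71 + 1000)·(14.0/1000 + 1) − 1000 = -50.60‰
step 3: δ = (-50.60 + 1000)·(-7.0/1000 + 1) − 1000 = -57.25‰
step 4: δ = (-57.25 + 1000)·(-3.5/1000 + 1) − 1000 = -60.55‰

-60.5‰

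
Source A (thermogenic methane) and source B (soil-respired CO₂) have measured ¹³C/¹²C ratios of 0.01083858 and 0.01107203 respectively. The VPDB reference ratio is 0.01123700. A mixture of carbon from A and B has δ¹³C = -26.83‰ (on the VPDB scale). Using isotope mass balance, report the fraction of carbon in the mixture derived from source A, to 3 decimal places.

0.585

δ_A = (0.01083858/0.01123700 − 1)×1000 = (0.964544 − 1)×1000 = -35.456‰
δ_B = (0.01107203/0.01123700 − 1)×1000 = (0.985319 − 1)×1000 = -14.681‰
f_A = (δ_mix − δ_B)/(δ_A − δ_B) = (-26.83 − (-14.681))/(-35.456 − (-14.681))
f_A = -12.149 / -20.775 = 0.5848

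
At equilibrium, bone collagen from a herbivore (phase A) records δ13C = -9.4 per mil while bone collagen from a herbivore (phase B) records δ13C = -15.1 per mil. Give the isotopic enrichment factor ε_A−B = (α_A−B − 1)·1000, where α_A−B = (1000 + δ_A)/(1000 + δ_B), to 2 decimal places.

α_A−B = (1000 + -9.4) / (1000 + -15.1) = 990.6 / 984.9 = 1.005787
ε_A−B = (1.005787 − 1) × 1000 = 5.787 per mil
(The approximation ε ≈ δ_A − δ_B would give 5.7 per mil.)

5.79 per mil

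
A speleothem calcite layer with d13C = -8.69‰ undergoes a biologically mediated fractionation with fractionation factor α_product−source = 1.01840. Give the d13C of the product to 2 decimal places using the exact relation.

9.55‰

δ_product = (δ_source + 1000)·α − 1000
δ_product = (-8.69 + 1000) × 1.01840 − 1000
δ_product = 1009.550 − 1000 = 9.550‰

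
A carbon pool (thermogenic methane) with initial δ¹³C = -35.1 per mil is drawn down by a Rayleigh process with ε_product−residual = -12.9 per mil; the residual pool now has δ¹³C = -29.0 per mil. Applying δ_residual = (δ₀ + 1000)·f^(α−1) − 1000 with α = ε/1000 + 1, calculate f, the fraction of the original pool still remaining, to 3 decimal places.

0.614

α − 1 = ε/1000 = -0.0129
(δ_res + 1000)/(δ₀ + 1000) = (-29.0 + 1000)/(-35.1 + 1000) = 971.0/964.9 = 1.006322
f = 1.006322^(1/-0.0129) = exp(ln(1.006322)/-0.0129) = exp(0.00630/-0.0129)
f = exp(-0.4885) = 0.6135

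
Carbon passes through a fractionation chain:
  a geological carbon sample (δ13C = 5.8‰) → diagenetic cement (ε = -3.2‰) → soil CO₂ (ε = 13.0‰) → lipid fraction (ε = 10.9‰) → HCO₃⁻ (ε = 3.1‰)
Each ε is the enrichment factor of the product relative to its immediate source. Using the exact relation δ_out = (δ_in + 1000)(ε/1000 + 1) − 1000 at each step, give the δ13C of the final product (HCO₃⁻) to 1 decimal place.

29.9‰

step 1: δ = (5.80 + 1000)·(-3.2/1000 + 1) − 1000 = 2.58‰
step 2: δ = (2.58 + 1000)·(13.0/1000 + 1) − 1000 = 15.61‰
step 3: δ = (15.61 + 1000)·(10.9/1000 + 1) − 1000 = 26.69‰
step 4: δ = (26.69 + 1000)·(3.1/1000 + 1) − 1000 = 29.87‰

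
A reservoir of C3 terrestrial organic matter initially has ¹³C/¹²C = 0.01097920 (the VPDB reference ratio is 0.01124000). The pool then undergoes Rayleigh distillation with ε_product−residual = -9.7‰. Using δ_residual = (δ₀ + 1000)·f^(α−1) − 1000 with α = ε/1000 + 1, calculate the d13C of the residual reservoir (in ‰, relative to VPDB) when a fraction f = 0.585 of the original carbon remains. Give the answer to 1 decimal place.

-18.1‰

δ₀ = (0.01097920/0.01124000 − 1)×1000 = (0.976797 − 1)×1000 = -23.203‰
α − 1 = ε/1000 = -0.0097
f^(α−1) = 0.585^(-0.0097) = 1.005214
δ_res = (-23.203 + 1000) × 1.005214 − 1000 = 981.890 − 1000 = -18.11‰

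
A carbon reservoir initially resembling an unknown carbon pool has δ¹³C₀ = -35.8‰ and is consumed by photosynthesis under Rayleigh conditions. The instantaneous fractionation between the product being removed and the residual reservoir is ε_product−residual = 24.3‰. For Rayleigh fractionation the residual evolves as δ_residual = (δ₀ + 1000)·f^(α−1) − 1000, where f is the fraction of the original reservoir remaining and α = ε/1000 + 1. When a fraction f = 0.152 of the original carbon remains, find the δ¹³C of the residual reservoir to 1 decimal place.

Rayleigh residual: δ_res = (δ₀ + 1000)·f^(α−1) − 1000
α = ε/1000 + 1 = 1.02430, so α − 1 = 0.02430
f^(α−1) = 0.152^(0.02430) = 0.955254
δ_res = (-35.8 + 1000) × 0.955254 − 1000 = 921.056 − 1000 = -78.94‰

-78.9‰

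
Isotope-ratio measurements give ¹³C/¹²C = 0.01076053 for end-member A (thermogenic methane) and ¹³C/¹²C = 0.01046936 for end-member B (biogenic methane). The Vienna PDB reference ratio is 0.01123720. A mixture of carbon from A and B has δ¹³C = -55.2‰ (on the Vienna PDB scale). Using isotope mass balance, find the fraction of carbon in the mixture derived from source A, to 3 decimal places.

δ_A = (0.01076053/0.01123720 − 1)×1000 = (0.957581 − 1)×1000 = -42.419‰
δ_B = (0.01046936/0.01123720 − 1)×1000 = (0.931670 − 1)×1000 = -68.330‰
f_A = (δ_mix − δ_B)/(δ_A − δ_B) = (-55.2 − (-68.330))/(-42.419 − (-68.330))
f_A = 13.130 / 25.911 = 0.5067

0.507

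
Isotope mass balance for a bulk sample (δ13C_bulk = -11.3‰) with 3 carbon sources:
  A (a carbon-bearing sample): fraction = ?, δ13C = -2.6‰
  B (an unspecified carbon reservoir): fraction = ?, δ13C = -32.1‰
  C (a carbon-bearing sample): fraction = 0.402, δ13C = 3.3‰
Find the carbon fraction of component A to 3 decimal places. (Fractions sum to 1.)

Let f_A and f_B be the unknown fractions; fractions sum to 1 so f_A + f_B = 0.598.
Mass balance: Σ fᵢ·δᵢ = δ_bulk ⇒ f_A·(-2.6) + f_B·(-32.1) = -11.3 − (1.327) = -12.627
Substitute f_B = 0.598 − f_A:
f_A·(-2.6 − -32.1) = -12.627 − 0.598×(-32.1) = 6.569
f_A = 6.569 / 29.5 = 0.2227

0.223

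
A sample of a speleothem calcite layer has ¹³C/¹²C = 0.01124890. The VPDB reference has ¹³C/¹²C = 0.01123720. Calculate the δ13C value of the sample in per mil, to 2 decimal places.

δ13C = (R_sample / R_standard − 1) × 1000
R_sample / R_standard = 0.01124890 / 0.01123720 = 1.001041
δ13C = (1.001041 − 1) × 1000 = 1.041 per mil

1.04 per mil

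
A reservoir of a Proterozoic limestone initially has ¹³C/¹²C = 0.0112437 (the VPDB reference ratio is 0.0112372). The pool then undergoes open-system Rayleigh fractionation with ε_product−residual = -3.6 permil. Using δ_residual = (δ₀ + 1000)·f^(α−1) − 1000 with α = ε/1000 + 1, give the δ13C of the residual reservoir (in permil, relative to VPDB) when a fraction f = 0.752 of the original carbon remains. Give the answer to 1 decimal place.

1.6 permil

δ₀ = (0.0112437/0.0112372 − 1)×1000 = (1.000578 − 1)×1000 = 0.578 permil
α − 1 = ε/1000 = -0.0036
f^(α−1) = 0.752^(-0.0036) = 1.001027
δ_res = (0.578 + 1000) × 1.001027 − 1000 = 1001.606 − 1000 = 1.61 permil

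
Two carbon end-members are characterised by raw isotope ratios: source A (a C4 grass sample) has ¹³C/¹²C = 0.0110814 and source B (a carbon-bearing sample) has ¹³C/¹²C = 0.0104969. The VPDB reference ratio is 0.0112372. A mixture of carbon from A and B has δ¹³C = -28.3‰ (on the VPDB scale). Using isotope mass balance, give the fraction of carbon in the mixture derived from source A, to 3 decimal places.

0.722

δ_A = (0.0110814/0.0112372 − 1)×1000 = (0.986135 − 1)×1000 = -13.865‰
δ_B = (0.0104969/0.0112372 − 1)×1000 = (0.934121 − 1)×1000 = -65.879‰
f_A = (δ_mix − δ_B)/(δ_A − δ_B) = (-28.3 − (-65.879))/(-13.865 − (-65.879))
f_A = 37.579 / 52.015 = 0.7225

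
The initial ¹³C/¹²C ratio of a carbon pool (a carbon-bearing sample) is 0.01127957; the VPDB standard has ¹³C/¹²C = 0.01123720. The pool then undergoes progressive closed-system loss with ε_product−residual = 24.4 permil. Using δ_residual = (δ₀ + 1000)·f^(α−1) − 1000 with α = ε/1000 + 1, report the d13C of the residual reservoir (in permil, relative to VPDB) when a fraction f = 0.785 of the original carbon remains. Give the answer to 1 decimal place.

-2.1 permil

δ₀ = (0.01127957/0.01123720 − 1)×1000 = (1.003771 − 1)×1000 = 3.771 permil
α − 1 = ε/1000 = 0.0244
f^(α−1) = 0.785^(0.0244) = 0.994111
δ_res = (3.771 + 1000) × 0.994111 − 1000 = 997.859 − 1000 = -2.14 permil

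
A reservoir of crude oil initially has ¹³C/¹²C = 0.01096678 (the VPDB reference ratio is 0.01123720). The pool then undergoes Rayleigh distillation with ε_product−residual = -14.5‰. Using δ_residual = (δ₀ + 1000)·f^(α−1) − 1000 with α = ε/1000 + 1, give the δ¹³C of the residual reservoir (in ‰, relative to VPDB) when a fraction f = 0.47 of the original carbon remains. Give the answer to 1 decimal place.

δ₀ = (0.01096678/0.01123720 − 1)×1000 = (0.975935 − 1)×1000 = -24.065‰
α − 1 = ε/1000 = -0.0145
f^(α−1) = 0.47^(-0.0145) = 1.011008
δ_res = (-24.065 + 1000) × 1.011008 − 1000 = 986.678 − 1000 = -13.32‰

-13.3‰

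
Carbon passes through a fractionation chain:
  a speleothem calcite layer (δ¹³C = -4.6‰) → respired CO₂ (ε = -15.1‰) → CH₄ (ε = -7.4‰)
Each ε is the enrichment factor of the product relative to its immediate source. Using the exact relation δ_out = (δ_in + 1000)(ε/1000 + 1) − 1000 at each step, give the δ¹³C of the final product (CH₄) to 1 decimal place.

-26.9‰

step 1: δ = (-4.60 + 1000)·(-15.1/1000 + 1) − 1000 = -19.63‰
step 2: δ = (-19.63 + 1000)·(-7.4/1000 + 1) − 1000 = -26.89‰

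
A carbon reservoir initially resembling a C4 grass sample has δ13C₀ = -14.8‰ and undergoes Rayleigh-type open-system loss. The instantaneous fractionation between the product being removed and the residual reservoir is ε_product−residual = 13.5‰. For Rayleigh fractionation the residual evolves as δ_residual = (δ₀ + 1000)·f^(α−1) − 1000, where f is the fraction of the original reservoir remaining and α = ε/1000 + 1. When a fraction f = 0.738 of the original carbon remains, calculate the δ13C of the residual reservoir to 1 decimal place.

Rayleigh residual: δ_res = (δ₀ + 1000)·f^(α−1) − 1000
α = ε/1000 + 1 = 1.01350, so α − 1 = 0.01350
f^(α−1) = 0.738^(0.01350) = 0.995907
δ_res = (-14.8 + 1000) × 0.995907 − 1000 = 981.168 − 1000 = -18.83‰

-18.8‰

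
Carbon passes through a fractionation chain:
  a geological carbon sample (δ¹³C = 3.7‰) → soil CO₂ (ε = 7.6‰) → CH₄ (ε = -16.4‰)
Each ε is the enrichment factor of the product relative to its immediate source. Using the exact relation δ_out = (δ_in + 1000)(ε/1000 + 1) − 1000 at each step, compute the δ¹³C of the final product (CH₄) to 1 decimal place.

-5.3‰

step 1: δ = (3.70 + 1000)·(7.6/1000 + 1) − 1000 = 11.33‰
step 2: δ = (11.33 + 1000)·(-16.4/1000 + 1) − 1000 = -5.26‰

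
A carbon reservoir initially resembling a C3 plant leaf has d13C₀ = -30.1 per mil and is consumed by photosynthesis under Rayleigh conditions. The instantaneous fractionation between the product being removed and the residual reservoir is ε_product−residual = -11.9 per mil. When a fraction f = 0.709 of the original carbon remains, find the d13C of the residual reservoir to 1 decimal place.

-26.1 per mil

Rayleigh residual: δ_res = (δ₀ + 1000)·f^(α−1) − 1000
α = ε/1000 + 1 = 0.98810, so α − 1 = -0.01190
f^(α−1) = 0.709^(-0.01190) = 1.004101
δ_res = (-30.1 + 1000) × 1.004101 − 1000 = 973.877 − 1000 = -26.12 per mil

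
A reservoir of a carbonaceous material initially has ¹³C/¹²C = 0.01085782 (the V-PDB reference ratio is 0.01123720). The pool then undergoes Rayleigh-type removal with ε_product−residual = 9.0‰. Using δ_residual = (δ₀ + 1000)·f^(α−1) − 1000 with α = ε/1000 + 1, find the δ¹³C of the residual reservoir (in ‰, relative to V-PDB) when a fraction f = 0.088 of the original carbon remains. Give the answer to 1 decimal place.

δ₀ = (0.01085782/0.01123720 − 1)×1000 = (0.966239 − 1)×1000 = -33.761‰
α − 1 = ε/1000 = 0.0090
f^(α−1) = 0.088^(0.0090) = 0.978364
δ_res = (-33.761 + 1000) × 0.978364 − 1000 = 945.333 − 1000 = -54.67‰

-54.7‰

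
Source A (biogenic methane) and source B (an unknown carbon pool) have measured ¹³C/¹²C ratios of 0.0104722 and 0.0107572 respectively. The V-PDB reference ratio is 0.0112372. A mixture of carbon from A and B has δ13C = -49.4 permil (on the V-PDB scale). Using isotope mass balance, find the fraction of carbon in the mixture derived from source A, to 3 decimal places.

0.264

δ_A = (0.0104722/0.0112372 − 1)×1000 = (0.931923 − 1)×1000 = -68.077 permil
δ_B = (0.0107572/0.0112372 − 1)×1000 = (0.957285 − 1)×1000 = -42.715 permil
f_A = (δ_mix − δ_B)/(δ_A − δ_B) = (-49.4 − (-42.715))/(-68.077 − (-42.715))
f_A = -6.685 / -25.362 = 0.2636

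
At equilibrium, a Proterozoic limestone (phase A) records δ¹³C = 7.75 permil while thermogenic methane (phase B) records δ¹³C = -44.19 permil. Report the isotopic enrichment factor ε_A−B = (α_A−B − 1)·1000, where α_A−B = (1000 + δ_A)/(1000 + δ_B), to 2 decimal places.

α_A−B = (1000 + 7.75) / (1000 + -44.19) = 1007.75 / 955.81 = 1.054341
ε_A−B = (1.054341 − 1) × 1000 = 54.341 permil
(The approximation ε ≈ δ_A − δ_B would give 51.94 permil.)

54.34 permil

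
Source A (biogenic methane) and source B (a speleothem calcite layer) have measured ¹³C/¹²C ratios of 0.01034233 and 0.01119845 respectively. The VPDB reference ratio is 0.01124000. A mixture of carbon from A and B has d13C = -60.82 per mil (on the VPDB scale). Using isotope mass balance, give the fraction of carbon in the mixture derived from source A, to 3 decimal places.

0.750

δ_A = (0.01034233/0.01124000 − 1)×1000 = (0.920136 − 1)×1000 = -79.864 per mil
δ_B = (0.01119845/0.01124000 − 1)×1000 = (0.996303 − 1)×1000 = -3.697 per mil
f_A = (δ_mix − δ_B)/(δ_A − δ_B) = (-60.82 − (-3.697))/(-79.864 − (-3.697))
f_A = -57.123 / -76.167 = 0.7500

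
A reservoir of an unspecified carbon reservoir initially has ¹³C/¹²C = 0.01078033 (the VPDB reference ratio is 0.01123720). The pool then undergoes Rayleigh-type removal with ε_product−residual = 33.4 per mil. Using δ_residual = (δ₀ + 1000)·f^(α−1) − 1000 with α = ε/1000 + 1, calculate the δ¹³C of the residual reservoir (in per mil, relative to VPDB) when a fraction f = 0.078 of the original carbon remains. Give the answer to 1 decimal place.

δ₀ = (0.01078033/0.01123720 − 1)×1000 = (0.959343 − 1)×1000 = -40.657 per mil
α − 1 = ε/1000 = 0.0334
f^(α−1) = 0.078^(0.0334) = 0.918324
δ_res = (-40.657 + 1000) × 0.918324 − 1000 = 880.988 − 1000 = -119.01 per mil

-119.0 per mil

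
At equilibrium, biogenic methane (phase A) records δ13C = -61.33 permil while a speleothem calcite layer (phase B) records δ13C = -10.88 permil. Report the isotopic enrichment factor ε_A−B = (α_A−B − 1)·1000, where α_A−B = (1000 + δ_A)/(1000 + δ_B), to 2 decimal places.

α_A−B = (1000 + -61.33) / (1000 + -10.88) = 938.67 / 989.12 = 0.948995
ε_A−B = (0.948995 − 1) × 1000 = -51.005 permil
(The approximation ε ≈ δ_A − δ_B would give -50.45 permil.)

-51.00 permil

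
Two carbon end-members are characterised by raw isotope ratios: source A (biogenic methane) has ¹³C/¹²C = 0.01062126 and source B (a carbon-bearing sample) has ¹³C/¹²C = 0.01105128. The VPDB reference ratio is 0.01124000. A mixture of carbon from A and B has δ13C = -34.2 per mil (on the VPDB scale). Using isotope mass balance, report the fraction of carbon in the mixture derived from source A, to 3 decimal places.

δ_A = (0.01062126/0.01124000 − 1)×1000 = (0.944952 − 1)×1000 = -55.048 per mil
δ_B = (0.01105128/0.01124000 − 1)×1000 = (0.983210 − 1)×1000 = -16.790 per mil
f_A = (δ_mix − δ_B)/(δ_A − δ_B) = (-34.2 − (-16.790))/(-55.048 − (-16.790))
f_A = -17.410 / -38.258 = 0.4551

0.455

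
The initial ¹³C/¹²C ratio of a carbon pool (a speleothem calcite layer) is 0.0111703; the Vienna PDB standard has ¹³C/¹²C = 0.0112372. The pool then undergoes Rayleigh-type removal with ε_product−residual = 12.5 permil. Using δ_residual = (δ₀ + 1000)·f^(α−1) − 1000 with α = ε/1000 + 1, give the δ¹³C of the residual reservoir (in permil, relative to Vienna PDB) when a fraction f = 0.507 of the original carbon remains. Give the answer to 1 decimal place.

δ₀ = (0.0111703/0.0112372 − 1)×1000 = (0.994047 − 1)×1000 = -5.953 permil
α − 1 = ε/1000 = 0.0125
f^(α−1) = 0.507^(0.0125) = 0.991545
δ_res = (-5.953 + 1000) × 0.991545 − 1000 = 985.642 − 1000 = -14.36 permil

-14.4 permil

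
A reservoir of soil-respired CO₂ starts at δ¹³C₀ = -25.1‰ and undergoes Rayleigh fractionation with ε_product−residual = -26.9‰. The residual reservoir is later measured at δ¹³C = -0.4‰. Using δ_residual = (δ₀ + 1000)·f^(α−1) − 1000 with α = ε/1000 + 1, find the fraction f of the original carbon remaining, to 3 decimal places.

α − 1 = ε/1000 = -0.0269
(δ_res + 1000)/(δ₀ + 1000) = (-0.4 + 1000)/(-25.1 + 1000) = 999.6/974.9 = 1.025336
f = 1.025336^(1/-0.0269) = exp(ln(1.025336)/-0.0269) = exp(0.02502/-0.0269)
f = exp(-0.9301) = 0.3945

0.395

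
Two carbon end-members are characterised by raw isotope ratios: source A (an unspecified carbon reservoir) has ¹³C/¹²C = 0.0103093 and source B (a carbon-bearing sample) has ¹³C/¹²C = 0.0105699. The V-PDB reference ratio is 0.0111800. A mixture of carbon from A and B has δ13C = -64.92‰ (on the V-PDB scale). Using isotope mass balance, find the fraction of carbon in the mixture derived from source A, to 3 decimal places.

δ_A = (0.0103093/0.0111800 − 1)×1000 = (0.922120 − 1)×1000 = -77.880‰
δ_B = (0.0105699/0.0111800 − 1)×1000 = (0.945429 − 1)×1000 = -54.571‰
f_A = (δ_mix − δ_B)/(δ_A − δ_B) = (-64.92 − (-54.571))/(-77.880 − (-54.571))
f_A = -10.349 / -23.309 = 0.4440

0.444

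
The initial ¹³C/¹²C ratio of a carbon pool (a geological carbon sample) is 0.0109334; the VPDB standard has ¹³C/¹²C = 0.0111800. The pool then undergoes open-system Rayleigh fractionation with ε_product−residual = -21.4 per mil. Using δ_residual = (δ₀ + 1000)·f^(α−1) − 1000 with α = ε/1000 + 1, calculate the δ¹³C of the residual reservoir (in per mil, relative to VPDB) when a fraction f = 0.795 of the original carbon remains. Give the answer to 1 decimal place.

-17.2 per mil

δ₀ = (0.0109334/0.0111800 − 1)×1000 = (0.977943 − 1)×1000 = -22.057 per mil
α − 1 = ε/1000 = -0.0214
f^(α−1) = 0.795^(-0.0214) = 1.004922
δ_res = (-22.057 + 1000) × 1.004922 − 1000 = 982.756 − 1000 = -17.24 per mil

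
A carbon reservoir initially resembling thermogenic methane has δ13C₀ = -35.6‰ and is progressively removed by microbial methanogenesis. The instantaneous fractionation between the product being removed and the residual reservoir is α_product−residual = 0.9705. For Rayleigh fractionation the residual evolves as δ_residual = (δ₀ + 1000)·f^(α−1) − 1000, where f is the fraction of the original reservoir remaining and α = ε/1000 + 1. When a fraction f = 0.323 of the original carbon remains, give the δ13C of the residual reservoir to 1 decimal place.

Rayleigh residual: δ_res = (δ₀ + 1000)·f^(α−1) − 1000
α − 1 = -0.02950
f^(α−1) = 0.323^(-0.02950) = 1.033900
δ_res = (-35.6 + 1000) × 1.033900 − 1000 = 997.093 − 1000 = -2.91‰

-2.9‰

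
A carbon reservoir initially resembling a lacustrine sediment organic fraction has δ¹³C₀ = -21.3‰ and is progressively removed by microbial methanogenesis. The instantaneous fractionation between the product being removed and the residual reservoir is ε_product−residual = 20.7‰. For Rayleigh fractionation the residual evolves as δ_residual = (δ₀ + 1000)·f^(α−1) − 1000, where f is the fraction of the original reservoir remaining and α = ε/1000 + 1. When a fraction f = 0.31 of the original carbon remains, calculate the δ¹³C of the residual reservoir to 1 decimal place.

Rayleigh residual: δ_res = (δ₀ + 1000)·f^(α−1) − 1000
α = ε/1000 + 1 = 1.02070, so α − 1 = 0.02070
f^(α−1) = 0.31^(0.02070) = 0.976048
δ_res = (-21.3 + 1000) × 0.976048 − 1000 = 955.258 − 1000 = -44.74‰

-44.7‰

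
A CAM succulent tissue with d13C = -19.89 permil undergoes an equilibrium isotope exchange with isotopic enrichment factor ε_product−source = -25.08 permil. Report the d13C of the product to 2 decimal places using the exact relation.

Exactly, δ_product = (δ_source + 1000)·(ε/1000 + 1) − 1000.
δ_product = (-19.89 + 1000) × (-25.08/1000 + 1) − 1000
δ_product = -44.471 permil

-44.47 permil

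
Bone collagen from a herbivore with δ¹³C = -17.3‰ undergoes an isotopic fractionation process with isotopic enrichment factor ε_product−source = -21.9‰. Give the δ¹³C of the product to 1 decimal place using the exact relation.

-38.8‰

Exactly, δ_product = (δ_source + 1000)·(ε/1000 + 1) − 1000.
δ_product = (-17.3 + 1000) × (-21.9/1000 + 1) − 1000
δ_product = -38.82‰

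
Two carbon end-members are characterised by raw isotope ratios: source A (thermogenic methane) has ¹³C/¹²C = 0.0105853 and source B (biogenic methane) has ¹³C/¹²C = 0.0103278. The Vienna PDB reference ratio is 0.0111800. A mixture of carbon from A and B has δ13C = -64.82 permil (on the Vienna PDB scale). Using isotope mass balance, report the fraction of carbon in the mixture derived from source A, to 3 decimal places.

0.495

δ_A = (0.0105853/0.0111800 − 1)×1000 = (0.946807 − 1)×1000 = -53.193 permil
δ_B = (0.0103278/0.0111800 − 1)×1000 = (0.923775 − 1)×1000 = -76.225 permil
f_A = (δ_mix − δ_B)/(δ_A − δ_B) = (-64.82 − (-76.225))/(-53.193 − (-76.225))
f_A = 11.405 / 23.032 = 0.4952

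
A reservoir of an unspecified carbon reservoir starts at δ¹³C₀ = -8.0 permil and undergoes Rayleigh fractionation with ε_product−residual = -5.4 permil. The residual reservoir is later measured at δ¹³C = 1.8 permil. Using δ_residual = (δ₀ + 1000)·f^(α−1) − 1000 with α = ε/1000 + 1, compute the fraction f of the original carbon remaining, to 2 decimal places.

0.16

α − 1 = ε/1000 = -0.0054
(δ_res + 1000)/(δ₀ + 1000) = (1.8 + 1000)/(-8.0 + 1000) = 1001.8/992.0 = 1.009879
f = 1.009879^(1/-0.0054) = exp(ln(1.009879)/-0.0054) = exp(0.00983/-0.0054)
f = exp(-1.8205) = 0.1619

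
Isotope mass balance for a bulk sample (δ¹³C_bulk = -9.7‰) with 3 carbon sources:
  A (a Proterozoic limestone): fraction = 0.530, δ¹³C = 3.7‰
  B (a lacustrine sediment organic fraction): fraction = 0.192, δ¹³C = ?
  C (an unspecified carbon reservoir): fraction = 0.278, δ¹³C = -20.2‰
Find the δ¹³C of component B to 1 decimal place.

-31.5‰

Isotope mass balance: δ_bulk = Σ fᵢ·δᵢ.
-9.7 = 0.530×(3.7) + 0.192×δ_B + 0.278×(-20.2)
0.192·δ_B = -9.7 − (-3.655) = -6.045
δ_B = -6.045 / 0.192 = -31.49‰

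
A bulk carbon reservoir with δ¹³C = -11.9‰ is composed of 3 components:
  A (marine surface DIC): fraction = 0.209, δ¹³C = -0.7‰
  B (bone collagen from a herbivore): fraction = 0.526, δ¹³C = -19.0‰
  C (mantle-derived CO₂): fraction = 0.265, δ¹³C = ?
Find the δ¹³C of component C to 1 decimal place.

-6.6‰

Isotope mass balance: δ_bulk = Σ fᵢ·δᵢ.
-11.9 = 0.209×(-0.7) + 0.526×(-19.0) + 0.265×δ_C
0.265·δ_C = -11.9 − (-10.140) = -1.760
δ_C = -1.760 / 0.265 = -6.64‰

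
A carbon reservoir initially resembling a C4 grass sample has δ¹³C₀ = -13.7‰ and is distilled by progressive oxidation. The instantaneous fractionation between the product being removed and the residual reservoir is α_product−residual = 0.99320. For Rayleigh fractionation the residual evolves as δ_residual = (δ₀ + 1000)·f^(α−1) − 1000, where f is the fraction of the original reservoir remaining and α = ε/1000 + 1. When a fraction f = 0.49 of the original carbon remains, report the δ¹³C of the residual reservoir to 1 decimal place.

Rayleigh residual: δ_res = (δ₀ + 1000)·f^(α−1) − 1000
α − 1 = -0.00680
f^(α−1) = 0.49^(-0.00680) = 1.004863
δ_res = (-13.7 + 1000) × 1.004863 − 1000 = 991.096 − 1000 = -8.90‰

-8.9‰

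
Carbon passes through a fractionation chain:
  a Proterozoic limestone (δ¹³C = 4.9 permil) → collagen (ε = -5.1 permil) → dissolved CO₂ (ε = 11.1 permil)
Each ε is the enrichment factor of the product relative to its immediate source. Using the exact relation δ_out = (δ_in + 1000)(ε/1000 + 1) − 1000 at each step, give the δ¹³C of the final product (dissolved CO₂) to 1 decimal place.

step 1: δ = (4.90 + 1000)·(-5.1/1000 + 1) − 1000 = -0.22 permil
step 2: δ = (-0.22 + 1000)·(11.1/1000 + 1) − 1000 = 10.87 permil

10.9 permil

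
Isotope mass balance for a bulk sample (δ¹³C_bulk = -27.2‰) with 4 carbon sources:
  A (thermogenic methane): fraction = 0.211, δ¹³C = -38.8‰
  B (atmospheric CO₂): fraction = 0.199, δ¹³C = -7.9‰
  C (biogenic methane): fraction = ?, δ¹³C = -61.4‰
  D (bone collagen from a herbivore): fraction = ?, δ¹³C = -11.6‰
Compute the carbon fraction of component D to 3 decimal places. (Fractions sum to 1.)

0.377

Let f_D and f_C be the unknown fractions; fractions sum to 1 so f_D + f_C = 0.590.
Mass balance: Σ fᵢ·δᵢ = δ_bulk ⇒ f_D·(-11.6) + f_C·(-61.4) = -27.2 − (-9.759) = -17.441
Substitute f_C = 0.590 − f_D:
f_D·(-11.6 − -61.4) = -17.441 − 0.590×(-61.4) = 18.785
f_D = 18.785 / 49.8 = 0.3772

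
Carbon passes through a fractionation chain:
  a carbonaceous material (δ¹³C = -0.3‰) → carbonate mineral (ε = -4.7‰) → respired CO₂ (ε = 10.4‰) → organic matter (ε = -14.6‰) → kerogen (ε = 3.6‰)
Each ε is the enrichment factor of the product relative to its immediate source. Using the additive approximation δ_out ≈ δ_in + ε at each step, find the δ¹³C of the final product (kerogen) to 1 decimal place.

step 1: δ ≈ -0.3 + (-4.7) = -5.0‰
step 2: δ ≈ -5.0 + (10.4) = 5.4‰
step 3: δ ≈ 5.4 + (-14.6) = -9.2‰
step 4: δ ≈ -9.2 + (3.6) = -5.6‰

-5.6‰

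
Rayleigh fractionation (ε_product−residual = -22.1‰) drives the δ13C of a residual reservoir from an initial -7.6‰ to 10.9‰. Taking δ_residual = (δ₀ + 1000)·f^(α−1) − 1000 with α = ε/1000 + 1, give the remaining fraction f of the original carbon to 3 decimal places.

α − 1 = ε/1000 = -0.0221
(δ_res + 1000)/(δ₀ + 1000) = (10.9 + 1000)/(-7.6 + 1000) = 1010.9/992.4 = 1.018642
f = 1.018642^(1/-0.0221) = exp(ln(1.018642)/-0.0221) = exp(0.01847/-0.0221)
f = exp(-0.8357) = 0.4335

0.434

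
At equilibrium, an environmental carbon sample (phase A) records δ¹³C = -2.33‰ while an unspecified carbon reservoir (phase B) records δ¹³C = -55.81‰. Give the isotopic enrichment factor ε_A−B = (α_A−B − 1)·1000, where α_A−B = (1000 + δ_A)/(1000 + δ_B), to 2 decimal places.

α_A−B = (1000 + -2.33) / (1000 + -55.81) = 997.67 / 944.19 = 1.056641
ε_A−B = (1.056641 − 1) × 1000 = 56.641‰
(The approximation ε ≈ δ_A − δ_B would give 53.48‰.)

56.64‰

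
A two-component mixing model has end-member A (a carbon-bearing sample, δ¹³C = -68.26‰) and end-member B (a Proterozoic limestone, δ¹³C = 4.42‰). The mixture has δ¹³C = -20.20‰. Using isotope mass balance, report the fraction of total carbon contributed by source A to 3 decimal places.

δ_mix = f_A·δ_A + (1 − f_A)·δ_B  ⇒  f_A = (δ_mix − δ_B)/(δ_A − δ_B)
f_A = (-20.20 − (4.42)) / (-68.26 − (4.42))
f_A = -24.62 / -72.68 = 0.3387

0.339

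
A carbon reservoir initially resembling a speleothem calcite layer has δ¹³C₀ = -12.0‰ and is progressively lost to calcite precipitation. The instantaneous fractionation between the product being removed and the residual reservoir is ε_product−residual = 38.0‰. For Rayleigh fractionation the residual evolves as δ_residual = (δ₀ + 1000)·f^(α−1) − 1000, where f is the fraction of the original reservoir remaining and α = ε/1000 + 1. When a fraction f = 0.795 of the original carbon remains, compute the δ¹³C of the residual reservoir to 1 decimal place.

-20.6‰

Rayleigh residual: δ_res = (δ₀ + 1000)·f^(α−1) − 1000
α = ε/1000 + 1 = 1.03800, so α − 1 = 0.03800
f^(α−1) = 0.795^(0.03800) = 0.991320
δ_res = (-12.0 + 1000) × 0.991320 − 1000 = 979.424 − 1000 = -20.58‰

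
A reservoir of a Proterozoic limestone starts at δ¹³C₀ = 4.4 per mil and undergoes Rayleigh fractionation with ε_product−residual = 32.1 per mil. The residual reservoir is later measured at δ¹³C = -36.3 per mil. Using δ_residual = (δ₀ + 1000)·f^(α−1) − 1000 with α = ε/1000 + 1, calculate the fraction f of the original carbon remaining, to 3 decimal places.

0.276

α − 1 = ε/1000 = 0.0321
(δ_res + 1000)/(δ₀ + 1000) = (-36.3 + 1000)/(4.4 + 1000) = 963.7/1004.4 = 0.959478
f = 0.959478^(1/0.0321) = exp(ln(0.959478)/0.0321) = exp(-0.04137/0.0321)
f = exp(-1.2886) = 0.2756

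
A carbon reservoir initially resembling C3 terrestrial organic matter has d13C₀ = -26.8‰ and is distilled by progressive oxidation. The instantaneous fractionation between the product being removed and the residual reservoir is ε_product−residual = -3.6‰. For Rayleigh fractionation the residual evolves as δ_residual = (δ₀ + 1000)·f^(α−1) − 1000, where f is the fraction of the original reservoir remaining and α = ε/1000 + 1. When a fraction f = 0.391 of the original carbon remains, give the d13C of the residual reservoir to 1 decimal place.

Rayleigh residual: δ_res = (δ₀ + 1000)·f^(α−1) − 1000
α = ε/1000 + 1 = 0.99640, so α − 1 = -0.00360
f^(α−1) = 0.391^(-0.00360) = 1.003386
δ_res = (-26.8 + 1000) × 1.003386 − 1000 = 976.496 − 1000 = -23.50‰

-23.5‰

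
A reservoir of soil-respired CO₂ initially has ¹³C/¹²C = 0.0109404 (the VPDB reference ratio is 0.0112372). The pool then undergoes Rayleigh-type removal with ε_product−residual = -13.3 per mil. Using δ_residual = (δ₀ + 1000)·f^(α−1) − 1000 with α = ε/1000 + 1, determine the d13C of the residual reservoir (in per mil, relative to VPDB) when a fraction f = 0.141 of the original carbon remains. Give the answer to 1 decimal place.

-0.7 per mil

δ₀ = (0.0109404/0.0112372 − 1)×1000 = (0.973588 − 1)×1000 = -26.412 per mil
α − 1 = ε/1000 = -0.0133
f^(α−1) = 0.141^(-0.0133) = 1.026397
δ_res = (-26.412 + 1000) × 1.026397 − 1000 = 999.288 − 1000 = -0.71 per mil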